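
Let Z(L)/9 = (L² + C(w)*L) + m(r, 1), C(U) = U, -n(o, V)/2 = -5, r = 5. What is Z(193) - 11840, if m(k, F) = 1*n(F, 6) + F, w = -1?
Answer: 321763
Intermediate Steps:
n(o, V) = 10 (n(o, V) = -2*(-5) = 10)
m(k, F) = 10 + F (m(k, F) = 1*10 + F = 10 + F)
Z(L) = 99 - 9*L + 9*L² (Z(L) = 9*((L² - L) + (10 + 1)) = 9*((L² - L) + 11) = 9*(11 + L² - L) = 99 - 9*L + 9*L²)
Z(193) - 11840 = (99 - 9*193 + 9*193²) - 11840 = (99 - 1737 + 9*37249) - 11840 = (99 - 1737 + 335241) - 11840 = 333603 - 11840 = 321763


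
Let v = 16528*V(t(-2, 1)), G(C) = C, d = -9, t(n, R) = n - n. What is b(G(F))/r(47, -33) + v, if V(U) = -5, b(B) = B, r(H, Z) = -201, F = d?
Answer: -5536877/67 ≈ -82640.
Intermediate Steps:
t(n, R) = 0
F = -9
v = -82640 (v = 16528*(-5) = -82640)
b(G(F))/r(47, -33) + v = -9/(-201) - 82640 = -9*(-1/201) - 82640 = 3/67 - 82640 = -5536877/67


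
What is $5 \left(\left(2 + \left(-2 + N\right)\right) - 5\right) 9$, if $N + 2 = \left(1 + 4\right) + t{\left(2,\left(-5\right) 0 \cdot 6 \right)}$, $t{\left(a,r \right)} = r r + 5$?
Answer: $135$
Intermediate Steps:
$t{\left(a,r \right)} = 5 + r^{2}$ ($t{\left(a,r \right)} = r^{2} + 5 = 5 + r^{2}$)
$N = 8$ ($N = -2 + \left(\left(1 + 4\right) + \left(5 + \left(\left(-5\right) 0 \cdot 6\right)^{2}\right)\right) = -2 + \left(5 + \left(5 + \left(0 \cdot 6\right)^{2}\right)\right) = -2 + \left(5 + \left(5 + 0^{2}\right)\right) = -2 + \left(5 + \left(5 + 0\right)\right) = -2 + \left(5 + 5\right) = -2 + 10 = 8$)
$5 \left(\left(2 + \left(-2 + N\right)\right) - 5\right) 9 = 5 \left(\left(2 + \left(-2 + 8\right)\right) - 5\right) 9 = 5 \left(\left(2 + 6\right) - 5\right) 9 = 5 \left(8 - 5\right) 9 = 5 \cdot 3 \cdot 9 = 15 \cdot 9 = 135$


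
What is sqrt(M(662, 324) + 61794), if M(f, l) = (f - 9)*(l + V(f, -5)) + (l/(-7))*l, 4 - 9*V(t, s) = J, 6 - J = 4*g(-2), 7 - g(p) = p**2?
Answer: 2*sqrt(28565222)/21 ≈ 509.01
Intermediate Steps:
g(p) = 7 - p**2
J = -6 (J = 6 - 4*(7 - 1*(-2)**2) = 6 - 4*(7 - 1*4) = 6 - 4*(7 - 4) = 6 - 4*3 = 6 - 1*12 = 6 - 12 = -6)
V(t, s) = 10/9 (V(t, s) = 4/9 - 1/9*(-6) = 4/9 + 2/3 = 10/9)
M(f, l) = -l**2/7 + (-9 + f)*(10/9 + l) (M(f, l) = (f - 9)*(l + 10/9) + (l/(-7))*l = (-9 + f)*(10/9 + l) + (l*(-1/7))*l = (-9 + f)*(10/9 + l) + (-l/7)*l = (-9 + f)*(10/9 + l) - l**2/7 = -l**2/7 + (-9 + f)*(10/9 + l))
sqrt(M(662, 324) + 61794) = sqrt((-10 - 9*324 - 1/7*324**2 + (10/9)*662 + 662*324) + 61794) = sqrt((-10 - 2916 - 1/7*104976 + 6620/9 + 214488) + 61794) = sqrt((-10 - 2916 - 104976/7 + 6620/9 + 214488) + 61794) = sqrt(12429962/63 + 61794) = sqrt(16322984/63) = 2*sqrt(28565222)/21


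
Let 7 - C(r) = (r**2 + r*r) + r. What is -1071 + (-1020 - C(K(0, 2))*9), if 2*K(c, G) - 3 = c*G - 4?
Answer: -2154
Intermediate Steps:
K(c, G) = -1/2 + G*c/2 (K(c, G) = 3/2 + (c*G - 4)/2 = 3/2 + (G*c - 4)/2 = 3/2 + (-4 + G*c)/2 = 3/2 + (-2 + G*c/2) = -1/2 + G*c/2)
C(r) = 7 - r - 2*r**2 (C(r) = 7 - ((r**2 + r*r) + r) = 7 - ((r**2 + r**2) + r) = 7 - (2*r**2 + r) = 7 - (r + 2*r**2) = 7 + (-r - 2*r**2) = 7 - r - 2*r**2)
-1071 + (-1020 - C(K(0, 2))*9) = -1071 + (-1020 - (7 - (-1/2 + (1/2)*2*0) - 2*(-1/2 + (1/2)*2*0)**2)*9) = -1071 + (-1020 - (7 - (-1/2 + 0) - 2*(-1/2 + 0)**2)*9) = -1071 + (-1020 - (7 - 1*(-1/2) - 2*(-1/2)**2)*9) = -1071 + (-1020 - (7 + 1/2 - 2*1/4)*9) = -1071 + (-1020 - (7 + 1/2 - 1/2)*9) = -1071 + (-1020 - 7*9) = -1071 + (-1020 - 1*63) = -1071 + (-1020 - 63) = -1071 - 1083 = -2154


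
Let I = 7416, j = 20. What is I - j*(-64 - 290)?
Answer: 14496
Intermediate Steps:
I - j*(-64 - 290) = 7416 - 20*(-64 - 290) = 7416 - 20*(-354) = 7416 - 1*(-7080) = 7416 + 7080 = 14496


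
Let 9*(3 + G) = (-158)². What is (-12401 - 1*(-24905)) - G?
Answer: 87599/9 ≈ 9733.2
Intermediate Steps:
G = 24937/9 (G = -3 + (⅑)*(-158)² = -3 + (⅑)*24964 = -3 + 24964/9 = 24937/9 ≈ 2770.8)
(-12401 - 1*(-24905)) - G = (-12401 - 1*(-24905)) - 1*24937/9 = (-12401 + 24905) - 24937/9 = 12504 - 24937/9 = 87599/9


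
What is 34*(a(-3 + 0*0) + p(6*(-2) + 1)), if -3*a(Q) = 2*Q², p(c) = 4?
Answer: -68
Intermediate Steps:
a(Q) = -2*Q²/3
34*(a(-3 + 0*0) + p(6*(-2) + 1)) = 34*(-2*(-3 + 0*0)²/3 + 4) = 34*(-2*(-3 + 0)²/3 + 4) = 34*(-⅔*(-3)² + 4) = 34*(-⅔*9 + 4) = 34*(-6 + 4) = 34*(-2) = -68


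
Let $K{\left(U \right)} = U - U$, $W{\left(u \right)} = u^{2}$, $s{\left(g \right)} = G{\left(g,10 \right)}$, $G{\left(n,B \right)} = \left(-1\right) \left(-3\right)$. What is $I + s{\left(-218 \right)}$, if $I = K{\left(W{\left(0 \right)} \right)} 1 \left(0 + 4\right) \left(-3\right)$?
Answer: $3$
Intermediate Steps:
$G{\left(n,B \right)} = 3$
$s{\left(g \right)} = 3$
$K{\left(U \right)} = 0$
$I = 0$ ($I = 0 \cdot 1 \left(0 + 4\right) \left(-3\right) = 0 \cdot 4 \left(-3\right) = 0 \left(-12\right) = 0$)
$I + s{\left(-218 \right)} = 0 + 3 = 3$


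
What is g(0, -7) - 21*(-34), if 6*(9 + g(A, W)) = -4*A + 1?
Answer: 4231/6 ≈ 705.17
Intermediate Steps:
g(A, W) = -53/6 - 2*A/3 (g(A, W) = -9 + (-4*A + 1)/6 = -9 + (1 - 4*A)/6 = -9 + (1/6 - 2*A/3) = -53/6 - 2*A/3)
g(0, -7) - 21*(-34) = (-53/6 - 2/3*0) - 21*(-34) = (-53/6 + 0) + 714 = -53/6 + 714 = 4231/6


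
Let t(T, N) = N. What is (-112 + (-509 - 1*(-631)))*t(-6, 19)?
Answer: 190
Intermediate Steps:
(-112 + (-509 - 1*(-631)))*t(-6, 19) = (-112 + (-509 - 1*(-631)))*19 = (-112 + (-509 + 631))*19 = (-112 + 122)*19 = 10*19 = 190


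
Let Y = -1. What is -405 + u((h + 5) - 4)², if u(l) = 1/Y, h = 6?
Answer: -404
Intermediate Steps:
u(l) = -1 (u(l) = 1/(-1) = -1)
-405 + u((h + 5) - 4)² = -405 + (-1)² = -405 + 1 = -404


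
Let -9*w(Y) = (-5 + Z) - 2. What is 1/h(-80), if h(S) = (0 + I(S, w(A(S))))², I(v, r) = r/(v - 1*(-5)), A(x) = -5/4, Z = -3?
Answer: 18225/4 ≈ 4556.3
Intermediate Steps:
A(x) = -5/4 (A(x) = -5*¼ = -5/4)
w(Y) = 10/9 (w(Y) = -((-5 - 3) - 2)/9 = -(-8 - 2)/9 = -⅑*(-10) = 10/9)
I(v, r) = r/(5 + v) (I(v, r) = r/(v + 5) = r/(5 + v))
h(S) = 100/(81*(5 + S)²) (h(S) = (0 + 10/(9*(5 + S)))² = (10/(9*(5 + S)))² = 100/(81*(5 + S)²))
1/h(-80) = 1/(100/(81*(5 - 80)²)) = 1/((100/81)/(-75)²) = 1/((100/81)*(1/5625)) = 1/(4/18225) = 18225/4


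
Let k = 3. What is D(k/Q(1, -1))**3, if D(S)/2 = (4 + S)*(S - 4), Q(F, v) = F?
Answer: -2744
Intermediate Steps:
D(S) = 2*(-4 + S)*(4 + S) (D(S) = 2*((4 + S)*(S - 4)) = 2*((4 + S)*(-4 + S)) = 2*((-4 + S)*(4 + S)) = 2*(-4 + S)*(4 + S))
D(k/Q(1, -1))**3 = (-32 + 2*(3/1)**2)**3 = (-32 + 2*(3*1)**2)**3 = (-32 + 2*3**2)**3 = (-32 + 2*9)**3 = (-32 + 18)**3 = (-14)**3 = -2744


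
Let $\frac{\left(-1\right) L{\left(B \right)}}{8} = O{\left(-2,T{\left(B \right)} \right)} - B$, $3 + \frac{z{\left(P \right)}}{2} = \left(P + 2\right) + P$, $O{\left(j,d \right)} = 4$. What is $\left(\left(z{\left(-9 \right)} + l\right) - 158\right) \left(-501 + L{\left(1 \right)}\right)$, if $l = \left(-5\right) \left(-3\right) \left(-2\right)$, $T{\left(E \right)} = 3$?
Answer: $118650$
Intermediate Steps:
$z{\left(P \right)} = -2 + 4 P$ ($z{\left(P \right)} = -6 + 2 \left(\left(P + 2\right) + P\right) = -6 + 2 \left(\left(2 + P\right) + P\right) = -6 + 2 \left(2 + 2 P\right) = -6 + \left(4 + 4 P\right) = -2 + 4 P$)
$l = -30$ ($l = 15 \left(-2\right) = -30$)
$L{\left(B \right)} = -32 + 8 B$ ($L{\left(B \right)} = - 8 \left(4 - B\right) = -32 + 8 B$)
$\left(\left(z{\left(-9 \right)} + l\right) - 158\right) \left(-501 + L{\left(1 \right)}\right) = \left(\left(\left(-2 + 4 \left(-9\right)\right) - 30\right) - 158\right) \left(-501 + \left(-32 + 8 \cdot 1\right)\right) = \left(\left(\left(-2 - 36\right) - 30\right) - 158\right) \left(-501 + \left(-32 + 8\right)\right) = \left(\left(-38 - 30\right) - 158\right) \left(-501 - 24\right) = \left(-68 - 158\right) \left(-525\right) = \left(-226\right) \left(-525\right) = 118650$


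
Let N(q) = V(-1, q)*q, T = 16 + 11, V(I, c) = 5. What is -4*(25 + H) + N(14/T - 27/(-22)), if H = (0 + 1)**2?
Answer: -56591/594 ≈ -95.271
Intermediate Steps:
T = 27
H = 1 (H = 1**2 = 1)
N(q) = 5*q
-4*(25 + H) + N(14/T - 27/(-22)) = -4*(25 + 1) + 5*(14/27 - 27/(-22)) = -4*26 + 5*(14*(1/27) - 27*(-1/22)) = -104 + 5*(14/27 + 27/22) = -104 + 5*(1037/594) = -104 + 5185/594 = -56591/594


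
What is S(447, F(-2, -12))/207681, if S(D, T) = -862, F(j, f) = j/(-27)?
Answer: -862/207681 ≈ -0.0041506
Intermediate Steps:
F(j, f) = -j/27 (F(j, f) = j*(-1/27) = -j/27)
S(447, F(-2, -12))/207681 = -862/207681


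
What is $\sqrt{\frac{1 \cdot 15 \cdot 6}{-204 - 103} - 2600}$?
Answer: $\frac{i \sqrt{245075030}}{307} \approx 50.993 i$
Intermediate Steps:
$\sqrt{\frac{1 \cdot 15 \cdot 6}{-204 - 103} - 2600} = \sqrt{\frac{15 \cdot 6}{-204 - 103} - 2600} = \sqrt{\frac{90}{-307} - 2600} = \sqrt{90 \left(- \frac{1}{307}\right) - 2600} = \sqrt{- \frac{90}{307} - 2600} = \sqrt{- \frac{798290}{307}} = \frac{i \sqrt{245075030}}{307}$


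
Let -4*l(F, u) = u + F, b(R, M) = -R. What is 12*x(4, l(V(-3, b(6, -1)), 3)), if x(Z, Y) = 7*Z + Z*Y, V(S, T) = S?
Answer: 336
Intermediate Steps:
l(F, u) = -F/4 - u/4 (l(F, u) = -(u + F)/4 = -(F + u)/4 = -F/4 - u/4)
x(Z, Y) = 7*Z + Y*Z
12*x(4, l(V(-3, b(6, -1)), 3)) = 12*(4*(7 + (-¼*(-3) - ¼*3))) = 12*(4*(7 + (¾ - ¾))) = 12*(4*(7 + 0)) = 12*(4*7) = 12*28 = 336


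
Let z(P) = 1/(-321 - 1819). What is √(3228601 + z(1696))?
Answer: 3*√410713920485/1070 ≈ 1796.8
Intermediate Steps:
z(P) = -1/2140 (z(P) = 1/(-2140) = -1/2140)
√(3228601 + z(1696)) = √(3228601 - 1/2140) = √(6909206139/2140) = 3*√410713920485/1070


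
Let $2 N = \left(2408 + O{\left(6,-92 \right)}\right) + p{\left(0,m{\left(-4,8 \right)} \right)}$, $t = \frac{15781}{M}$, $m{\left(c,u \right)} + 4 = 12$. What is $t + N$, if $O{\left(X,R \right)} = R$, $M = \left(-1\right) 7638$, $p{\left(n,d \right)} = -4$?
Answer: $\frac{8813747}{7638} \approx 1153.9$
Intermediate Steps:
$m{\left(c,u \right)} = 8$ ($m{\left(c,u \right)} = -4 + 12 = 8$)
$M = -7638$
$t = - \frac{15781}{7638}$ ($t = \frac{15781}{-7638} = 15781 \left(- \frac{1}{7638}\right) = - \frac{15781}{7638} \approx -2.0661$)
$N = 1156$ ($N = \frac{\left(2408 - 92\right) - 4}{2} = \frac{2316 - 4}{2} = \frac{1}{2} \cdot 2312 = 1156$)
$t + N = - \frac{15781}{7638} + 1156 = \frac{8813747}{7638}$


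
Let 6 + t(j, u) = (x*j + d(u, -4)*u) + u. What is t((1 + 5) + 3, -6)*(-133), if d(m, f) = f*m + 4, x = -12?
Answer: 38304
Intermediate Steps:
d(m, f) = 4 + f*m
t(j, u) = -6 + u - 12*j + u*(4 - 4*u) (t(j, u) = -6 + ((-12*j + (4 - 4*u)*u) + u) = -6 + ((-12*j + u*(4 - 4*u)) + u) = -6 + (u - 12*j + u*(4 - 4*u)) = -6 + u - 12*j + u*(4 - 4*u))
t((1 + 5) + 3, -6)*(-133) = (-6 - 6 - 12*((1 + 5) + 3) - 4*(-6)*(-1 - 6))*(-133) = (-6 - 6 - 12*(6 + 3) - 4*(-6)*(-7))*(-133) = (-6 - 6 - 12*9 - 168)*(-133) = (-6 - 6 - 108 - 168)*(-133) = -288*(-133) = 38304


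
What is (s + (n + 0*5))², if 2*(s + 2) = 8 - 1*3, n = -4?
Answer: 49/4 ≈ 12.250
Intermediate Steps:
s = ½ (s = -2 + (8 - 1*3)/2 = -2 + (8 - 3)/2 = -2 + (½)*5 = -2 + 5/2 = ½ ≈ 0.50000)
(s + (n + 0*5))² = (½ + (-4 + 0*5))² = (½ + (-4 + 0))² = (½ - 4)² = (-7/2)² = 49/4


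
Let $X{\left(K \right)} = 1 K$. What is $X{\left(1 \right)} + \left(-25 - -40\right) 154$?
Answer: $2311$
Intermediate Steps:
$X{\left(K \right)} = K$
$X{\left(1 \right)} + \left(-25 - -40\right) 154 = 1 + \left(-25 - -40\right) 154 = 1 + \left(-25 + 40\right) 154 = 1 + 15 \cdot 154 = 1 + 2310 = 2311$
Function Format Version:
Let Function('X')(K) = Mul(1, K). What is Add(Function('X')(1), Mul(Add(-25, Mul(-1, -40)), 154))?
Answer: 2311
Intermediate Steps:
Function('X')(K) = K
Add(Function('X')(1), Mul(Add(-25, Mul(-1, -40)), 154)) = Add(1, Mul(Add(-25, Mul(-1, -40)), 154)) = Add(1, Mul(Add(-25, 40), 154)) = Add(1, Mul(15, 154)) = Add(1, 2310) = 2311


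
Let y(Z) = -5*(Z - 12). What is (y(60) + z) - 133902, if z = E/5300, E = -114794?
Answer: -355533697/2650 ≈ -1.3416e+5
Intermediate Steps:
y(Z) = 60 - 5*Z (y(Z) = -5*(-12 + Z) = 60 - 5*Z)
z = -57397/2650 (z = -114794/5300 = -114794*1/5300 = -57397/2650 ≈ -21.659)
(y(60) + z) - 133902 = ((60 - 5*60) - 57397/2650) - 133902 = ((60 - 300) - 57397/2650) - 133902 = (-240 - 57397/2650) - 133902 = -693397/2650 - 133902 = -355533697/2650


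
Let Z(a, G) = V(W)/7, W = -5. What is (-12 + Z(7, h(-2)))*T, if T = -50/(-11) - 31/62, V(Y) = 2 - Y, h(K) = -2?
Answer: -89/2 ≈ -44.500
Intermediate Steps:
Z(a, G) = 1 (Z(a, G) = (2 - 1*(-5))/7 = (2 + 5)*(⅐) = 7*(⅐) = 1)
T = 89/22 (T = -50*(-1/11) - 31*1/62 = 50/11 - ½ = 89/22 ≈ 4.0455)
(-12 + Z(7, h(-2)))*T = (-12 + 1)*(89/22) = -11*89/22 = -89/2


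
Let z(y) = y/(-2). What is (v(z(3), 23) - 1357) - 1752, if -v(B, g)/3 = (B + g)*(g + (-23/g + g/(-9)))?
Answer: -26179/6 ≈ -4363.2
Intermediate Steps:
z(y) = -y/2 (z(y) = y*(-½) = -y/2)
v(B, g) = -3*(B + g)*(-23/g + 8*g/9) (v(B, g) = -3*(B + g)*(g + (-23/g + g/(-9))) = -3*(B + g)*(g + (-23/g + g*(-⅑))) = -3*(B + g)*(g + (-23/g - g/9)) = -3*(B + g)*(-23/g + 8*g/9))
(v(z(3), 23) - 1357) - 1752 = ((⅓)*(207*(-½*3) - 1*23*(-207 + 8*23² + 8*(-½*3)*23))/23 - 1357) - 1752 = ((⅓)*(1/23)*(207*(-3/2) - 1*23*(-207 + 8*529 + 8*(-3/2)*23)) - 1357) - 1752 = ((⅓)*(1/23)*(-621/2 - 1*23*(-207 + 4232 - 276)) - 1357) - 1752 = ((⅓)*(1/23)*(-621/2 - 1*23*3749) - 1357) - 1752 = ((⅓)*(1/23)*(-621/2 - 86227) - 1357) - 1752 = ((⅓)*(1/23)*(-173075/2) - 1357) - 1752 = (-7525/6 - 1357) - 1752 = -15667/6 - 1752 = -26179/6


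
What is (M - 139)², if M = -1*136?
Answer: 75625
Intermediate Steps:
M = -136
(M - 139)² = (-136 - 139)² = (-275)² = 75625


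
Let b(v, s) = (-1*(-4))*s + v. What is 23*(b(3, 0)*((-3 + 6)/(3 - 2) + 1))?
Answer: 276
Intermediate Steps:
b(v, s) = v + 4*s (b(v, s) = 4*s + v = v + 4*s)
23*(b(3, 0)*((-3 + 6)/(3 - 2) + 1)) = 23*((3 + 4*0)*((-3 + 6)/(3 - 2) + 1)) = 23*((3 + 0)*(3/1 + 1)) = 23*(3*(3*1 + 1)) = 23*(3*(3 + 1)) = 23*(3*4) = 23*12 = 276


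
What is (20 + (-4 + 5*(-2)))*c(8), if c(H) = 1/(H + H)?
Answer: 3/8 ≈ 0.37500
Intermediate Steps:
c(H) = 1/(2*H)
(20 + (-4 + 5*(-2)))*c(8) = (20 + (-4 + 5*(-2)))*((½)/8) = (20 + (-4 - 10))*((½)*(⅛)) = (20 - 14)*(1/16) = 6*(1/16) = 3/8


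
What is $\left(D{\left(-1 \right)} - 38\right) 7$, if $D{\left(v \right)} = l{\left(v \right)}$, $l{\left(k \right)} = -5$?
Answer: $-301$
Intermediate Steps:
$D{\left(v \right)} = -5$
$\left(D{\left(-1 \right)} - 38\right) 7 = \left(-5 - 38\right) 7 = \left(-43\right) 7 = -301$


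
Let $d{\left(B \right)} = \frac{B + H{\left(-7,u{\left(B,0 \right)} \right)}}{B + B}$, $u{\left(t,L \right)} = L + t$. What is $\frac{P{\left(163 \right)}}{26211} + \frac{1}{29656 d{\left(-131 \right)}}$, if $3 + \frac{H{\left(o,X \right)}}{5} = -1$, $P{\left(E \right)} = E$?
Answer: $\frac{368395205}{58687162908} \approx 0.0062773$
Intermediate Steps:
$H{\left(o,X \right)} = -20$ ($H{\left(o,X \right)} = -15 + 5 \left(-1\right) = -15 - 5 = -20$)
$d{\left(B \right)} = \frac{-20 + B}{2 B}$ ($d{\left(B \right)} = \frac{B - 20}{B + B} = \frac{-20 + B}{2 B}$)
$\frac{P{\left(163 \right)}}{26211} + \frac{1}{29656 d{\left(-131 \right)}} = \frac{163}{26211} + \frac{1}{29656 \frac{-20 - 131}{2 \left(-131\right)}} = 163 \cdot \frac{1}{26211} + \frac{1}{29656 \cdot \frac{1}{2} \left(- \frac{1}{131}\right) \left(-151\right)} = \frac{163}{26211} + \frac{1}{29656 \cdot \frac{151}{262}} = \frac{163}{26211} + \frac{1}{29656} \cdot \frac{262}{151} = \frac{163}{26211} + \frac{131}{2239028} = \frac{368395205}{58687162908}$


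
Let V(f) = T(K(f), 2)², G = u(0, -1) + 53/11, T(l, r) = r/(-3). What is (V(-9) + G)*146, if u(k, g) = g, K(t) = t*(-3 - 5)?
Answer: 61612/99 ≈ 622.34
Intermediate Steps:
K(t) = -8*t (K(t) = t*(-8) = -8*t)
T(l, r) = -r/3 (T(l, r) = r*(-⅓) = -r/3)
G = 42/11 (G = -1 + 53/11 = 42/11 ≈ 3.8182)
V(f) = 4/9 (V(f) = (-⅓*2)² = (-⅔)² = 4/9)
(V(-9) + G)*146 = (4/9 + 42/11)*146 = (422/99)*146 = 61612/99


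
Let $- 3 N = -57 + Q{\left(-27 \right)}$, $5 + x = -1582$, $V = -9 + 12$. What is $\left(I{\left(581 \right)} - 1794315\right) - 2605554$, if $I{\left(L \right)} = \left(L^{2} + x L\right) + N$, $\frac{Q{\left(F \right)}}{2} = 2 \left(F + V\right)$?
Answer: $-4984304$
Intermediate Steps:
$V = 3$
$x = -1587$ ($x = -5 - 1582 = -1587$)
$Q{\left(F \right)} = 12 + 4 F$ ($Q{\left(F \right)} = 2 \cdot 2 \left(F + 3\right) = 2 \cdot 2 \left(3 + F\right) = 2 \left(6 + 2 F\right) = 12 + 4 F$)
$N = 51$ ($N = - \frac{-57 + \left(12 + 4 \left(-27\right)\right)}{3} = - \frac{-57 + \left(12 - 108\right)}{3} = - \frac{-57 - 96}{3} = \left(- \frac{1}{3}\right) \left(-153\right) = 51$)
$I{\left(L \right)} = 51 + L^{2} - 1587 L$ ($I{\left(L \right)} = \left(L^{2} - 1587 L\right) + 51 = 51 + L^{2} - 1587 L$)
$\left(I{\left(581 \right)} - 1794315\right) - 2605554 = \left(\left(51 + 581^{2} - 922047\right) - 1794315\right) - 2605554 = \left(\left(51 + 337561 - 922047\right) - 1794315\right) - 2605554 = \left(-584435 - 1794315\right) - 2605554 = -2378750 - 2605554 = -4984304$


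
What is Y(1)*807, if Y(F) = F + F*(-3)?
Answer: -1614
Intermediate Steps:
Y(F) = -2*F (Y(F) = F - 3*F = -2*F)
Y(1)*807 = -2*1*807 = -2*807 = -1614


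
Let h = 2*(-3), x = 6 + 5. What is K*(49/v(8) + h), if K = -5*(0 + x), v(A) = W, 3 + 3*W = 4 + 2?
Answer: -2365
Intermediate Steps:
x = 11
h = -6
W = 1 (W = -1 + (4 + 2)/3 = -1 + (⅓)*6 = -1 + 2 = 1)
v(A) = 1
K = -55 (K = -5*(0 + 11) = -5*11 = -55)
K*(49/v(8) + h) = -55*(49/1 - 6) = -55*(49*1 - 6) = -55*(49 - 6) = -55*43 = -2365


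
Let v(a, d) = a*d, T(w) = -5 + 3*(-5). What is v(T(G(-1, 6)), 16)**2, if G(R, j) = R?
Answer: 102400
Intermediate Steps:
T(w) = -20 (T(w) = -5 - 15 = -20)
v(T(G(-1, 6)), 16)**2 = (-20*16)**2 = (-320)**2 = 102400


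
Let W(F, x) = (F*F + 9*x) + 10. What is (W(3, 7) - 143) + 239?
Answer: 178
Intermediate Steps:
W(F, x) = 10 + F**2 + 9*x (W(F, x) = (F**2 + 9*x) + 10 = 10 + F**2 + 9*x)
(W(3, 7) - 143) + 239 = ((10 + 3**2 + 9*7) - 143) + 239 = ((10 + 9 + 63) - 143) + 239 = (82 - 143) + 239 = -61 + 239 = 178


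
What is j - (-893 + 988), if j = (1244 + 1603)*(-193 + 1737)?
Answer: 4395673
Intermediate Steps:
j = 4395768 (j = 2847*1544 = 4395768)
j - (-893 + 988) = 4395768 - (-893 + 988) = 4395768 - 1*95 = 4395768 - 95 = 4395673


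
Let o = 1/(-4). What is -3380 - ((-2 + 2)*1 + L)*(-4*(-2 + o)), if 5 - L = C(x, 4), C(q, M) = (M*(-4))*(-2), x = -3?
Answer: -3137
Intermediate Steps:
C(q, M) = 8*M (C(q, M) = -4*M*(-2) = 8*M)
o = -1/4 (o = 1*(-1/4) = -1/4 ≈ -0.25000)
L = -27 (L = 5 - 8*4 = 5 - 1*32 = 5 - 32 = -27)
-3380 - ((-2 + 2)*1 + L)*(-4*(-2 + o)) = -3380 - ((-2 + 2)*1 - 27)*(-4*(-2 - 1/4)) = -3380 - (0*1 - 27)*(-4*(-9/4)) = -3380 - (0 - 27)*9 = -3380 - (-27)*9 = -3380 - 1*(-243) = -3380 + 243 = -3137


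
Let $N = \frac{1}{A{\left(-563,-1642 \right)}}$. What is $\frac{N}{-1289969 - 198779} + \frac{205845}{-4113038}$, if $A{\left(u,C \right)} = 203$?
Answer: $- \frac{31104812260609}{621512625287036} \approx -0.050047$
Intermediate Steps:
$N = \frac{1}{203} \approx 0.0049261$
$\frac{N}{-1289969 - 198779} + \frac{205845}{-4113038} = \frac{1}{203 \left(-1289969 - 198779\right)} + \frac{205845}{-4113038} = \frac{1}{203 \left(-1488748\right)} + 205845 \left(- \frac{1}{4113038}\right) = \frac{1}{203} \left(- \frac{1}{1488748}\right) - \frac{205845}{4113038} = - \frac{1}{302215844} - \frac{205845}{4113038} = - \frac{31104812260609}{621512625287036}$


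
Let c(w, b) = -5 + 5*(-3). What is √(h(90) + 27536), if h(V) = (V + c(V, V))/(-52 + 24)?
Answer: √110134/2 ≈ 165.93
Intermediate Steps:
c(w, b) = -20 (c(w, b) = -5 - 15 = -20)
h(V) = 5/7 - V/28 (h(V) = (V - 20)/(-52 + 24) = (-20 + V)/(-28) = (-20 + V)*(-1/28) = 5/7 - V/28)
√(h(90) + 27536) = √((5/7 - 1/28*90) + 27536) = √((5/7 - 45/14) + 27536) = √(-5/2 + 27536) = √(55067/2) = √110134/2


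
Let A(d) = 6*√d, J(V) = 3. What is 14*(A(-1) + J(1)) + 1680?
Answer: 1722 + 84*I ≈ 1722.0 + 84.0*I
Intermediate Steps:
14*(A(-1) + J(1)) + 1680 = 14*(6*√(-1) + 3) + 1680 = 14*(6*I + 3) + 1680 = 14*(3 + 6*I) + 1680 = (42 + 84*I) + 1680 = 1722 + 84*I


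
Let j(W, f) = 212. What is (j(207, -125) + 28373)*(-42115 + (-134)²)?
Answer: -690585015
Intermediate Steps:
(j(207, -125) + 28373)*(-42115 + (-134)²) = (212 + 28373)*(-42115 + (-134)²) = 28585*(-42115 + 17956) = 28585*(-24159) = -690585015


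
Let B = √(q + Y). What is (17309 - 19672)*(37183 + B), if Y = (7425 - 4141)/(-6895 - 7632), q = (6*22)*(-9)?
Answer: -87863429 - 9452*I*√15672236045/14527 ≈ -8.7863e+7 - 81454.0*I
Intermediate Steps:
q = -1188 (q = 132*(-9) = -1188)
Y = -3284/14527 (Y = 3284/(-14527) = 3284*(-1/14527) = -3284/14527 ≈ -0.22606)
B = 4*I*√15672236045/14527 (B = √(-1188 - 3284/14527) = √(-17261360/14527) = 4*I*√15672236045/14527 ≈ 34.471*I)
(17309 - 19672)*(37183 + B) = (17309 - 19672)*(37183 + 4*I*√15672236045/14527) = -2363*(37183 + 4*I*√15672236045/14527) = -87863429 - 9452*I*√15672236045/14527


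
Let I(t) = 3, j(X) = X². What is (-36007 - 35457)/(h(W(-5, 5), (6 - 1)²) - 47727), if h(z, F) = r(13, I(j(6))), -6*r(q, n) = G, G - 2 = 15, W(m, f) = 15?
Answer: 428784/286379 ≈ 1.4973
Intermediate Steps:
G = 17 (G = 2 + 15 = 17)
r(q, n) = -17/6 (r(q, n) = -⅙*17 = -17/6)
h(z, F) = -17/6
(-36007 - 35457)/(h(W(-5, 5), (6 - 1)²) - 47727) = (-36007 - 35457)/(-17/6 - 47727) = -71464/(-286379/6) = -71464*(-6/286379) = 428784/286379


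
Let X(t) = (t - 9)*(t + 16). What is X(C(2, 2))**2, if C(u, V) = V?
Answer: 15876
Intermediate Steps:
X(t) = (-9 + t)*(16 + t)
X(C(2, 2))**2 = (-144 + 2**2 + 7*2)**2 = (-144 + 4 + 14)**2 = (-126)**2 = 15876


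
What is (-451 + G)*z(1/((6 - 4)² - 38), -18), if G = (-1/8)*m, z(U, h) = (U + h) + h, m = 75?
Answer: 4511675/272 ≈ 16587.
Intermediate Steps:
z(U, h) = U + 2*h
G = -75/8 (G = -1/8*75 = -1*⅛*75 = -⅛*75 = -75/8 ≈ -9.3750)
(-451 + G)*z(1/((6 - 4)² - 38), -18) = (-451 - 75/8)*(1/((6 - 4)² - 38) + 2*(-18)) = -3683*(1/(2² - 38) - 36)/8 = -3683*(1/(4 - 38) - 36)/8 = -3683*(1/(-34) - 36)/8 = -3683*(-1/34 - 36)/8 = -3683/8*(-1225/34) = 4511675/272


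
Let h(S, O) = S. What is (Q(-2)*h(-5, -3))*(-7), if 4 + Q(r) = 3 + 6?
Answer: 175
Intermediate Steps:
Q(r) = 5 (Q(r) = -4 + (3 + 6) = -4 + 9 = 5)
(Q(-2)*h(-5, -3))*(-7) = (5*(-5))*(-7) = -25*(-7) = 175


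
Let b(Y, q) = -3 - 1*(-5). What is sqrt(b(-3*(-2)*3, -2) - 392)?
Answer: I*sqrt(390) ≈ 19.748*I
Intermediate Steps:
b(Y, q) = 2 (b(Y, q) = -3 + 5 = 2)
sqrt(b(-3*(-2)*3, -2) - 392) = sqrt(2 - 392) = sqrt(-390) = I*sqrt(390)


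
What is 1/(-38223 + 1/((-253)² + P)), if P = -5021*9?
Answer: -18820/719356859 ≈ -2.6162e-5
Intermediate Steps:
P = -45189
1/(-38223 + 1/((-253)² + P)) = 1/(-38223 + 1/((-253)² - 45189)) = 1/(-38223 + 1/(64009 - 45189)) = 1/(-38223 + 1/18820) = 1/(-719356859/18820) = -18820/719356859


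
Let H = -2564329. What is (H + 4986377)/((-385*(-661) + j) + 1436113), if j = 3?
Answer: 2422048/1690601 ≈ 1.4327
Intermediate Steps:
(H + 4986377)/((-385*(-661) + j) + 1436113) = (-2564329 + 4986377)/((-385*(-661) + 3) + 1436113) = 2422048/((254485 + 3) + 1436113) = 2422048/(254488 + 1436113) = 2422048/1690601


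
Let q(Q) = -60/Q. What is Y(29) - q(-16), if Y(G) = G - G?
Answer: -15/4 ≈ -3.7500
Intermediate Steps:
Y(G) = 0
Y(29) - q(-16) = 0 - (-60)/(-16) = 0 - (-60)*(-1)/16 = 0 - 1*15/4 = 0 - 15/4 = -15/4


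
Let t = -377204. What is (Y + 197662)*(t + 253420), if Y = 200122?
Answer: -49239294656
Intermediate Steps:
(Y + 197662)*(t + 253420) = (200122 + 197662)*(-377204 + 253420) = 397784*(-123784) = -49239294656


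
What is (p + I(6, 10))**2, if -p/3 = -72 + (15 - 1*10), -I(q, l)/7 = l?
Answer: 17161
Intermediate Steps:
I(q, l) = -7*l
p = 201 (p = -3*(-72 + (15 - 1*10)) = -3*(-72 + (15 - 10)) = -3*(-72 + 5) = -3*(-67) = 201)
(p + I(6, 10))**2 = (201 - 7*10)**2 = (201 - 70)**2 = 131**2 = 17161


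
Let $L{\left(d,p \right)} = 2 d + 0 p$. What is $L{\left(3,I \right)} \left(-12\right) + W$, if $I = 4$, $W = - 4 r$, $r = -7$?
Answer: $-44$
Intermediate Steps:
$W = 28$ ($W = \left(-4\right) \left(-7\right) = 28$)
$L{\left(d,p \right)} = 2 d$ ($L{\left(d,p \right)} = 2 d + 0 = 2 d$)
$L{\left(3,I \right)} \left(-12\right) + W = 2 \cdot 3 \left(-12\right) + 28 = 6 \left(-12\right) + 28 = -72 + 28 = -44$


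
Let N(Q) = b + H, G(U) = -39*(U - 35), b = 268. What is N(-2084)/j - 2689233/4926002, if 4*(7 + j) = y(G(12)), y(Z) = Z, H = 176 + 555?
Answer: 17347360515/4280695738 ≈ 4.0525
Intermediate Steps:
H = 731
G(U) = 1365 - 39*U (G(U) = -39*(-35 + U) = 1365 - 39*U)
N(Q) = 999 (N(Q) = 268 + 731 = 999)
j = 869/4 (j = -7 + (1365 - 39*12)/4 = -7 + (1365 - 468)/4 = -7 + (¼)*897 = -7 + 897/4 = 869/4 ≈ 217.25)
N(-2084)/j - 2689233/4926002 = 999/(869/4) - 2689233/4926002 = 999*(4/869) - 2689233*1/4926002 = 3996/869 - 2689233/4926002 = 17347360515/4280695738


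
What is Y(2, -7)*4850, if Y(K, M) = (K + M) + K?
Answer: -14550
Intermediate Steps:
Y(K, M) = M + 2*K
Y(2, -7)*4850 = (-7 + 2*2)*4850 = (-7 + 4)*4850 = -3*4850 = -14550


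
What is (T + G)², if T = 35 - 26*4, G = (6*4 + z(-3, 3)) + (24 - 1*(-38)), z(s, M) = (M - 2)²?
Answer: 324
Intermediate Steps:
z(s, M) = (-2 + M)²
G = 87 (G = (6*4 + (-2 + 3)²) + (24 - 1*(-38)) = (24 + 1²) + (24 + 38) = (24 + 1) + 62 = 25 + 62 = 87)
T = -69 (T = 35 - 104 = -69)
(T + G)² = (-69 + 87)² = 18² = 324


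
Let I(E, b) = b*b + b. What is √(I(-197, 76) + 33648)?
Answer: 10*√395 ≈ 198.75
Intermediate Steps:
I(E, b) = b + b² (I(E, b) = b² + b = b + b²)
√(I(-197, 76) + 33648) = √(76*(1 + 76) + 33648) = √(76*77 + 33648) = √(5852 + 33648) = √39500 = 10*√395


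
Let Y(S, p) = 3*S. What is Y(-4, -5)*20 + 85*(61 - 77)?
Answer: -1600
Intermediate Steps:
Y(-4, -5)*20 + 85*(61 - 77) = (3*(-4))*20 + 85*(61 - 77) = -12*20 + 85*(-16) = -240 - 1360 = -1600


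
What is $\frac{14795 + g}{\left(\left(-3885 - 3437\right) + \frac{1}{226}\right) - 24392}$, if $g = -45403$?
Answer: $\frac{6917408}{7167363} \approx 0.96513$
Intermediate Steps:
$\frac{14795 + g}{\left(\left(-3885 - 3437\right) + \frac{1}{226}\right) - 24392} = \frac{14795 - 45403}{\left(\left(-3885 - 3437\right) + \frac{1}{226}\right) - 24392} = - \frac{30608}{\left(-7322 + \frac{1}{226}\right) - 24392} = - \frac{30608}{- \frac{1654771}{226} - 24392} = - \frac{30608}{- \frac{7167363}{226}} = \left(-30608\right) \left(- \frac{226}{7167363}\right) = \frac{6917408}{7167363}$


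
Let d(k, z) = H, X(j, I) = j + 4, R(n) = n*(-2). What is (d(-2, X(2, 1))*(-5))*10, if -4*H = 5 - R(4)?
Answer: 325/2 ≈ 162.50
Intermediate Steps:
R(n) = -2*n
X(j, I) = 4 + j
H = -13/4 (H = -(5 - (-2)*4)/4 = -(5 - 1*(-8))/4 = -(5 + 8)/4 = -¼*13 = -13/4 ≈ -3.2500)
d(k, z) = -13/4
(d(-2, X(2, 1))*(-5))*10 = -13/4*(-5)*10 = (65/4)*10 = 325/2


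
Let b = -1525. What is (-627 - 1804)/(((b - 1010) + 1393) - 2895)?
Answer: 221/367 ≈ 0.60218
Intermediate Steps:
(-627 - 1804)/(((b - 1010) + 1393) - 2895) = (-627 - 1804)/(((-1525 - 1010) + 1393) - 2895) = -2431/((-2535 + 1393) - 2895) = -2431/(-1142 - 2895) = -2431/(-4037) = -2431*(-1/4037) = 221/367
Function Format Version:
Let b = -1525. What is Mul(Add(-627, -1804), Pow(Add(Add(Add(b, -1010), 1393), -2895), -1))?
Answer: Rational(221, 367) ≈ 0.60218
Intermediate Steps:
Mul(Add(-627, -1804), Pow(Add(Add(Add(b, -1010), 1393), -2895), -1)) = Mul(Add(-627, -1804), Pow(Add(Add(Add(-1525, -1010), 1393), -2895), -1)) = Mul(-2431, Pow(Add(Add(-2535, 1393), -2895), -1)) = Mul(-2431, Pow(Add(-1142, -2895), -1)) = Mul(-2431, Pow(-4037, -1)) = Mul(-2431, Rational(-1, 4037)) = Rational(221, 367)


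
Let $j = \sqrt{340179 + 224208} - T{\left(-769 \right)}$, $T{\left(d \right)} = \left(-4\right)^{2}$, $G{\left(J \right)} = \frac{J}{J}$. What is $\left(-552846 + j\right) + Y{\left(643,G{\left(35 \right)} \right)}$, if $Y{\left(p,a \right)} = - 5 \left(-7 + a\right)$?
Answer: $-552832 + \sqrt{564387} \approx -5.5208 \cdot 10^{5}$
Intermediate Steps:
$G{\left(J \right)} = 1$
$Y{\left(p,a \right)} = 35 - 5 a$
$T{\left(d \right)} = 16$
$j = -16 + \sqrt{564387}$ ($j = \sqrt{340179 + 224208} - 16 = \sqrt{564387} - 16 = -16 + \sqrt{564387} \approx 735.26$)
$\left(-552846 + j\right) + Y{\left(643,G{\left(35 \right)} \right)} = \left(-552846 - \left(16 - \sqrt{564387}\right)\right) + \left(35 - 5\right) = \left(-552862 + \sqrt{564387}\right) + \left(35 - 5\right) = \left(-552862 + \sqrt{564387}\right) + 30 = -552832 + \sqrt{564387}$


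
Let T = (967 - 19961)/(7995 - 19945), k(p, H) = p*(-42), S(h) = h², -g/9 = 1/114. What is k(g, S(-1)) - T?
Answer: 195982/113525 ≈ 1.7263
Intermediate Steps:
g = -3/38 (g = -9/114 = -9*1/114 = -3/38 ≈ -0.078947)
k(p, H) = -42*p
T = 9497/5975 (T = -18994/(-11950) = -18994*(-1/11950) = 9497/5975 ≈ 1.5895)
k(g, S(-1)) - T = -42*(-3/38) - 1*9497/5975 = 63/19 - 9497/5975 = 195982/113525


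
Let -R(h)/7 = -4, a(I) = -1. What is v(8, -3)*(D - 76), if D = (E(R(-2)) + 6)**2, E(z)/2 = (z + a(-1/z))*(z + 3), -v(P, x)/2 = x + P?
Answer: -28223240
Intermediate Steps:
R(h) = 28 (R(h) = -7*(-4) = 28)
v(P, x) = -2*P - 2*x (v(P, x) = -2*(x + P) = -2*(P + x) = -2*P - 2*x)
E(z) = 2*(-1 + z)*(3 + z) (E(z) = 2*((z - 1)*(z + 3)) = 2*((-1 + z)*(3 + z)) = 2*(-1 + z)*(3 + z))
D = 2822400 (D = ((-6 + 2*28**2 + 4*28) + 6)**2 = ((-6 + 2*784 + 112) + 6)**2 = ((-6 + 1568 + 112) + 6)**2 = (1674 + 6)**2 = 1680**2 = 2822400)
v(8, -3)*(D - 76) = (-2*8 - 2*(-3))*(2822400 - 76) = (-16 + 6)*2822324 = -10*2822324 = -28223240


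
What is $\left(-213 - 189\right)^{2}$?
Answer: $161604$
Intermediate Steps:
$\left(-213 - 189\right)^{2} = \left(-402\right)^{2} = 161604$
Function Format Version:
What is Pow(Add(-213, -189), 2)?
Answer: 161604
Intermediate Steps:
Pow(Add(-213, -189), 2) = Pow(-402, 2) = 161604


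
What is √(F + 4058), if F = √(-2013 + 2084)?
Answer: √(4058 + √71) ≈ 63.769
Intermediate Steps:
F = √71 ≈ 8.4261
√(F + 4058) = √(√71 + 4058) = √(4058 + √71)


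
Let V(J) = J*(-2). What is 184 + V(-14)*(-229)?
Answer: -6228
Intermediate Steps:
V(J) = -2*J
184 + V(-14)*(-229) = 184 - 2*(-14)*(-229) = 184 + 28*(-229) = 184 - 6412 = -6228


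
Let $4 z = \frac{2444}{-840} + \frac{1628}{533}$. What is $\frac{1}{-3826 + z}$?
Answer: $- \frac{447720}{1712960503} \approx -0.00026137$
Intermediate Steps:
$z = \frac{16217}{447720}$ ($z = \frac{\frac{2444}{-840} + \frac{1628}{533}}{4} = \frac{2444 \left(- \frac{1}{840}\right) + 1628 \cdot \frac{1}{533}}{4} = \frac{- \frac{611}{210} + \frac{1628}{533}}{4} = \frac{1}{4} \cdot \frac{16217}{111930} = \frac{16217}{447720} \approx 0.036221$)
$\frac{1}{-3826 + z} = \frac{1}{-3826 + \frac{16217}{447720}} = \frac{1}{- \frac{1712960503}{447720}} = - \frac{447720}{1712960503}$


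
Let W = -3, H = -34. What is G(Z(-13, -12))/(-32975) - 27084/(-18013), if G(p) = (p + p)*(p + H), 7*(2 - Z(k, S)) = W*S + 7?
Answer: 43482700782/29104955075 ≈ 1.4940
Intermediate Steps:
Z(k, S) = 1 + 3*S/7 (Z(k, S) = 2 - (-3*S + 7)/7 = 2 - (7 - 3*S)/7 = 2 + (-1 + 3*S/7) = 1 + 3*S/7)
G(p) = 2*p*(-34 + p) (G(p) = (p + p)*(p - 34) = (2*p)*(-34 + p) = 2*p*(-34 + p))
G(Z(-13, -12))/(-32975) - 27084/(-18013) = (2*(1 + (3/7)*(-12))*(-34 + (1 + (3/7)*(-12))))/(-32975) - 27084/(-18013) = (2*(1 - 36/7)*(-34 + (1 - 36/7)))*(-1/32975) - 27084*(-1/18013) = (2*(-29/7)*(-34 - 29/7))*(-1/32975) + 27084/18013 = (2*(-29/7)*(-267/7))*(-1/32975) + 27084/18013 = (15486/49)*(-1/32975) + 27084/18013 = -15486/1615775 + 27084/18013 = 43482700782/29104955075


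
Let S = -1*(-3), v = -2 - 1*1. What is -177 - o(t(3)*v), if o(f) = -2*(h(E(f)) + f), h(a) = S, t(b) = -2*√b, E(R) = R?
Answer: -171 + 12*√3 ≈ -150.22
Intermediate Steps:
v = -3 (v = -2 - 1 = -3)
S = 3
h(a) = 3
o(f) = -6 - 2*f (o(f) = -2*(3 + f) = -6 - 2*f)
-177 - o(t(3)*v) = -177 - (-6 - 2*(-2*√3)*(-3)) = -177 - (-6 - 12*√3) = -177 + (6 + 12*√3) = -171 + 12*√3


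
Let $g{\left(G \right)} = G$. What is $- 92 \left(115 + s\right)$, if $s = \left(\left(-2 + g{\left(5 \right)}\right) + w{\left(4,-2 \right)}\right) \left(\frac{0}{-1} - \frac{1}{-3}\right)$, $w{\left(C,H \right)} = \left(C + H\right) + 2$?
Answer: $- \frac{32384}{3} \approx -10795.0$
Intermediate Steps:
$w{\left(C,H \right)} = 2 + C + H$
$s = \frac{7}{3}$ ($s = \left(\left(-2 + 5\right) + \left(2 + 4 - 2\right)\right) \left(\frac{0}{-1} - \frac{1}{-3}\right) = \left(3 + 4\right) \left(0 \left(-1\right) - - \frac{1}{3}\right) = 7 \left(0 + \frac{1}{3}\right) = 7 \cdot \frac{1}{3} = \frac{7}{3} \approx 2.3333$)
$- 92 \left(115 + s\right) = - 92 \left(115 + \frac{7}{3}\right) = \left(-92\right) \frac{352}{3} = - \frac{32384}{3}$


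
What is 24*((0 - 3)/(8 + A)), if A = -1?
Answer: -72/7 ≈ -10.286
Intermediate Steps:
24*((0 - 3)/(8 + A)) = 24*((0 - 3)/(8 - 1)) = 24*(-3/7) = -72/7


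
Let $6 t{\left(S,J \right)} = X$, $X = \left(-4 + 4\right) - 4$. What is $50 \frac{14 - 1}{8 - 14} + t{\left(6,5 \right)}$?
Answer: $-109$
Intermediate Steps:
$X = -4$ ($X = 0 - 4 = -4$)
$t{\left(S,J \right)} = - \frac{2}{3}$ ($t{\left(S,J \right)} = \frac{1}{6} \left(-4\right) = - \frac{2}{3}$)
$50 \frac{14 - 1}{8 - 14} + t{\left(6,5 \right)} = 50 \frac{14 - 1}{8 - 14} - \frac{2}{3} = 50 \frac{13}{-6} - \frac{2}{3} = 50 \cdot 13 \left(- \frac{1}{6}\right) - \frac{2}{3} = 50 \left(- \frac{13}{6}\right) - \frac{2}{3} = - \frac{325}{3} - \frac{2}{3} = -109$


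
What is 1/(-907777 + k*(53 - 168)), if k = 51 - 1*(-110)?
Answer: -1/926292 ≈ -1.0796e-6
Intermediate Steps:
k = 161 (k = 51 + 110 = 161)
1/(-907777 + k*(53 - 168)) = 1/(-907777 + 161*(53 - 168)) = 1/(-907777 + 161*(-115)) = 1/(-907777 - 18515) = 1/(-926292) = -1/926292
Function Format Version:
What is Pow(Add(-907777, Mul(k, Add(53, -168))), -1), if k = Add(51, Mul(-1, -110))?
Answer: Rational(-1, 926292) ≈ -1.0796e-6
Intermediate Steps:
k = 161 (k = Add(51, 110) = 161)
Pow(Add(-907777, Mul(k, Add(53, -168))), -1) = Pow(Add(-907777, Mul(161, Add(53, -168))), -1) = Pow(Add(-907777, Mul(161, -115)), -1) = Pow(Add(-907777, -18515), -1) = Pow(-926292, -1) = Rational(-1, 926292)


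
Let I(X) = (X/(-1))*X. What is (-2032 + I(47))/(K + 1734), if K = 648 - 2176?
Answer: -4241/206 ≈ -20.587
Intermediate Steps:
I(X) = -X**2 (I(X) = (X*(-1))*X = (-X)*X = -X**2)
K = -1528
(-2032 + I(47))/(K + 1734) = (-2032 - 1*47**2)/(-1528 + 1734) = (-2032 - 1*2209)/206 = (-2032 - 2209)*(1/206) = -4241*1/206 = -4241/206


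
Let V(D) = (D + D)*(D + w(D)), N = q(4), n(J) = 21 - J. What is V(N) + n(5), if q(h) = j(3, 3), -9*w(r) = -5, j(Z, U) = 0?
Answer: 16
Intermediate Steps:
w(r) = 5/9 (w(r) = -⅑*(-5) = 5/9)
q(h) = 0
N = 0
V(D) = 2*D*(5/9 + D) (V(D) = (D + D)*(D + 5/9) = (2*D)*(5/9 + D) = 2*D*(5/9 + D))
V(N) + n(5) = (2/9)*0*(5 + 9*0) + (21 - 1*5) = (2/9)*0*(5 + 0) + (21 - 5) = (2/9)*0*5 + 16 = 0 + 16 = 16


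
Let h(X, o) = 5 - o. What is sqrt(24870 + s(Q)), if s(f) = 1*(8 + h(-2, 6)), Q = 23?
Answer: sqrt(24877) ≈ 157.72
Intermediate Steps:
s(f) = 7 (s(f) = 1*(8 + (5 - 1*6)) = 1*(8 + (5 - 6)) = 1*(8 - 1) = 1*7 = 7)
sqrt(24870 + s(Q)) = sqrt(24870 + 7) = sqrt(24877)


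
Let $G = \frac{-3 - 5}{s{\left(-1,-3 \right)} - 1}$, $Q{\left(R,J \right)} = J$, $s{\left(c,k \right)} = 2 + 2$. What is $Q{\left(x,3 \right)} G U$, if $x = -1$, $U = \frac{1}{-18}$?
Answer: $\frac{4}{9} \approx 0.44444$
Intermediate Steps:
$U = - \frac{1}{18} \approx -0.055556$
$s{\left(c,k \right)} = 4$
$G = - \frac{8}{3}$ ($G = \frac{-3 - 5}{4 - 1} = - \frac{8}{3} \approx -2.6667$)
$Q{\left(x,3 \right)} G U = 3 \left(- \frac{8}{3}\right) \left(- \frac{1}{18}\right) = \left(-8\right) \left(- \frac{1}{18}\right) = \frac{4}{9}$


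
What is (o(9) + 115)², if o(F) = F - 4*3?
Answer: 12544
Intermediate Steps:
o(F) = -12 + F (o(F) = F - 12 = -12 + F)
(o(9) + 115)² = ((-12 + 9) + 115)² = (-3 + 115)² = 112² = 12544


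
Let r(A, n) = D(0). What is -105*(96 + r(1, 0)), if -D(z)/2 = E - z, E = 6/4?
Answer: -9765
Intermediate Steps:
E = 3/2 (E = 6*(¼) = 3/2 ≈ 1.5000)
D(z) = -3 + 2*z (D(z) = -2*(3/2 - z) = -3 + 2*z)
r(A, n) = -3 (r(A, n) = -3 + 2*0 = -3 + 0 = -3)
-105*(96 + r(1, 0)) = -105*(96 - 3) = -105*93 = -9765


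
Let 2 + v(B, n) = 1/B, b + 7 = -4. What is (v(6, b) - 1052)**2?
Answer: 39980329/36 ≈ 1.1106e+6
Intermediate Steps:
b = -11 (b = -7 - 4 = -11)
v(B, n) = -2 + 1/B
(v(6, b) - 1052)**2 = ((-2 + 1/6) - 1052)**2 = (-11/6 - 1052)**2 = (-6323/6)**2 = 39980329/36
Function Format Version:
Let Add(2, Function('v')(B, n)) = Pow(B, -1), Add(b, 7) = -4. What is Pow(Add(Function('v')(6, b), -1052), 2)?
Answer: Rational(39980329, 36) ≈ 1.1106e+6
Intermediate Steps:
b = -11 (b = Add(-7, -4) = -11)
Function('v')(B, n) = Add(-2, Pow(B, -1))
Pow(Add(Function('v')(6, b), -1052), 2) = Pow(Add(Add(-2, Pow(6, -1)), -1052), 2) = Pow(Add(Add(-2, Rational(1, 6)), -1052), 2) = Pow(Add(Rational(-11, 6), -1052), 2) = Pow(Rational(-6323, 6), 2) = Rational(39980329, 36)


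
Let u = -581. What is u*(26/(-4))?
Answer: 7553/2 ≈ 3776.5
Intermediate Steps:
u*(26/(-4)) = -15106/(-4) = -15106*(-1)/4 = -581*(-13/2) = 7553/2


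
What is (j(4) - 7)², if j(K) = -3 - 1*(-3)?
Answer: 49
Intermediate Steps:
j(K) = 0 (j(K) = -3 + 3 = 0)
(j(4) - 7)² = (0 - 7)² = (-7)² = 49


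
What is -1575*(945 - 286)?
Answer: -1037925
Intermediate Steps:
-1575*(945 - 286) = -1575*659 = -1037925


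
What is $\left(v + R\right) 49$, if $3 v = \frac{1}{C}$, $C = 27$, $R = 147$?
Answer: $\frac{583492}{81} \approx 7203.6$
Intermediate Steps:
$v = \frac{1}{81}$ ($v = \frac{1}{3 \cdot 27} = \frac{1}{3} \cdot \frac{1}{27} = \frac{1}{81} \approx 0.012346$)
$\left(v + R\right) 49 = \left(\frac{1}{81} + 147\right) 49 = \frac{11908}{81} \cdot 49 = \frac{583492}{81}$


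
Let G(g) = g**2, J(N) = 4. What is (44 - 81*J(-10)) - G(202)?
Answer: -41084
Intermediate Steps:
(44 - 81*J(-10)) - G(202) = (44 - 81*4) - 1*202**2 = (44 - 324) - 1*40804 = -280 - 40804 = -41084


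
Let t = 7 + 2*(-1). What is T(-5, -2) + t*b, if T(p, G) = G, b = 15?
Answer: 73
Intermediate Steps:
t = 5 (t = 7 - 2 = 5)
T(-5, -2) + t*b = -2 + 5*15 = -2 + 75 = 73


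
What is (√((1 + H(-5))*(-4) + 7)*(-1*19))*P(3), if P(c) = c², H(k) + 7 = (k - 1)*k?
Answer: -171*I*√89 ≈ -1613.2*I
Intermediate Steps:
H(k) = -7 + k*(-1 + k) (H(k) = -7 + (k - 1)*k = -7 + (-1 + k)*k = -7 + k*(-1 + k))
(√((1 + H(-5))*(-4) + 7)*(-1*19))*P(3) = (√((1 + (-7 + (-5)² - 1*(-5)))*(-4) + 7)*(-1*19))*3² = (√((1 + (-7 + 25 + 5))*(-4) + 7)*(-19))*9 = (√((1 + 23)*(-4) + 7)*(-19))*9 = (√(24*(-4) + 7)*(-19))*9 = (√(-96 + 7)*(-19))*9 = (√(-89)*(-19))*9 = ((I*√89)*(-19))*9 = -19*I*√89*9 = -171*I*√89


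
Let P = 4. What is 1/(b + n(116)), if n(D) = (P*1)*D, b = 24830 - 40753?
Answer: -1/15459 ≈ -6.4687e-5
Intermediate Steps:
b = -15923
n(D) = 4*D (n(D) = (4*1)*D = 4*D)
1/(b + n(116)) = 1/(-15923 + 4*116) = 1/(-15923 + 464) = 1/(-15459) = -1/15459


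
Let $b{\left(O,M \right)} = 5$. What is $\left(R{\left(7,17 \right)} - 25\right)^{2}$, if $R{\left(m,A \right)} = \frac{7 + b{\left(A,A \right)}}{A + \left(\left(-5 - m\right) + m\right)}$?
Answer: $576$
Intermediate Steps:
$R{\left(m,A \right)} = \frac{12}{-5 + A}$ ($R{\left(m,A \right)} = \frac{7 + 5}{A + \left(\left(-5 - m\right) + m\right)} = \frac{12}{A - 5} = \frac{12}{-5 + A}$)
$\left(R{\left(7,17 \right)} - 25\right)^{2} = \left(\frac{12}{-5 + 17} - 25\right)^{2} = \left(\frac{12}{12} - 25\right)^{2} = \left(12 \cdot \frac{1}{12} - 25\right)^{2} = \left(1 - 25\right)^{2} = \left(-24\right)^{2} = 576$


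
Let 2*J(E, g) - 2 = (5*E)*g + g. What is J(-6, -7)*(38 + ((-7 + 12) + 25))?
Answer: 6970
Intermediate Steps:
J(E, g) = 1 + g/2 + 5*E*g/2 (J(E, g) = 1 + ((5*E)*g + g)/2 = 1 + (5*E*g + g)/2 = 1 + (g + 5*E*g)/2 = 1 + (g/2 + 5*E*g/2) = 1 + g/2 + 5*E*g/2)
J(-6, -7)*(38 + ((-7 + 12) + 25)) = (1 + (½)*(-7) + (5/2)*(-6)*(-7))*(38 + ((-7 + 12) + 25)) = (1 - 7/2 + 105)*(38 + (5 + 25)) = 205*(38 + 30)/2 = (205/2)*68 = 6970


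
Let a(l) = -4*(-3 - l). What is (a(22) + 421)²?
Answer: 271441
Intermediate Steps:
a(l) = 12 + 4*l
(a(22) + 421)² = ((12 + 4*22) + 421)² = ((12 + 88) + 421)² = (100 + 421)² = 521² = 271441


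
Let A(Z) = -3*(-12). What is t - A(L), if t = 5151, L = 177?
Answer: 5115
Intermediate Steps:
A(Z) = 36
t - A(L) = 5151 - 1*36 = 5151 - 36 = 5115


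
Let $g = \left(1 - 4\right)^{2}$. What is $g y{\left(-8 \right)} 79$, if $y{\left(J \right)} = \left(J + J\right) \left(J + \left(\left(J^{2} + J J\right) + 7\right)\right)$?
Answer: $-1444752$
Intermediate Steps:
$g = 9$ ($g = \left(-3\right)^{2} = 9$)
$y{\left(J \right)} = 2 J \left(7 + J + 2 J^{2}\right)$ ($y{\left(J \right)} = 2 J \left(J + \left(\left(J^{2} + J^{2}\right) + 7\right)\right) = 2 J \left(J + \left(2 J^{2} + 7\right)\right) = 2 J \left(J + \left(7 + 2 J^{2}\right)\right) = 2 J \left(7 + J + 2 J^{2}\right)$)
$g y{\left(-8 \right)} 79 = 9 \cdot 2 \left(-8\right) \left(7 - 8 + 2 \left(-8\right)^{2}\right) 79 = 9 \cdot 2 \left(-8\right) \left(7 - 8 + 2 \cdot 64\right) 79 = 9 \cdot 2 \left(-8\right) \left(7 - 8 + 128\right) 79 = 9 \cdot 2 \left(-8\right) 127 \cdot 79 = 9 \left(-2032\right) 79 = \left(-18288\right) 79 = -1444752$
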